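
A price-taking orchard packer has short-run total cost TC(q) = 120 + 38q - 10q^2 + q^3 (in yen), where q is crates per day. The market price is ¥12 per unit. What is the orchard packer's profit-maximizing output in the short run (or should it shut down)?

Shut down

Variable cost is VC = 38q - 10q^2 + q^3, so AVC = VC/q = 38 - 10q + q^2 and MC = dTC/dq = 38 - 20q + 3q^2.
AVC is minimized where dAVC/dq = -10 + 2q = 0, at q = 5; min AVC = 38 - 10·5 + 5^2 = ¥13.
With P < min AVC (¥12 < ¥13), every unit sold adds to the loss.
The firm minimizes its loss by shutting down and losing only its fixed cost of ¥120.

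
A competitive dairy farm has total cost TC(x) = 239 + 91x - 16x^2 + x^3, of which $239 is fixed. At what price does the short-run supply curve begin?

$27 per unit

The firm shuts down when price falls below the minimum of average variable cost. AVC = VC/x = 91 - 16x + x^2.
At the minimum of AVC, MC = AVC. MC = 91 - 32x + 3x^2; setting MC = AVC gives 2x^2 - 16x = 0, so x = 8. min AVC = 27.
The firm shuts down for any P below $27.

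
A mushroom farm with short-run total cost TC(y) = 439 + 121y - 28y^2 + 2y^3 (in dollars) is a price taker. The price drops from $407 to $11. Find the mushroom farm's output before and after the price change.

AVC = 121 - 28y + 2y^2, minimized at y = 7 where min AVC = $23. MC = 121 - 56y + 6y^2.
At P = $407 ≥ min AVC, set P = MC on the rising branch: y = 13.
At P = $11 < min AVC = $23, price no longer covers variable cost at any output, so the firm shuts down: y = 0.

Output falls from 13 to 0 (the firm shuts down)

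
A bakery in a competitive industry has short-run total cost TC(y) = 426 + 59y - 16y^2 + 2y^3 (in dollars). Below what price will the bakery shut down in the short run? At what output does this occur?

The shutdown price is the minimum of AVC. VC = 59y - 16y^2 + 2y^3, so AVC = 59 - 16y + 2y^2.
At the minimum of AVC, MC = AVC. MC = 59 - 32y + 6y^2; setting MC = AVC gives 4y^2 - 16y = 0, so y = 4. min AVC = 27.
For P < $27 the firm produces nothing.

$27 per unit, at y = 4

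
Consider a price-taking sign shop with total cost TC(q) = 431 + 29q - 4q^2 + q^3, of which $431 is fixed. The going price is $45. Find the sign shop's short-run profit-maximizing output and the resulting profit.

AVC = 29 - 4q + q^2 has its minimum $25 at q = 2; price $45 clears that bar, so the firm operates.
MC = 29 - 8q + 3q^2. Setting P = MC and taking the root on the rising branch gives q* = 4.
TR = 45·4 = 180. TC = 431 + 116 = 547. Profit = 180 − 547 = -$367.
Shutting down would mean losing the fixed cost of $431, so operating at a loss of $367 is better by $64.

Profit = -$367 at q = 4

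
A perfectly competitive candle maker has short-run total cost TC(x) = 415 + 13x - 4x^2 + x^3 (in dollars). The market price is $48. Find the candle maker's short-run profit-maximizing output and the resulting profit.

Profit = -$265 at x = 5

AVC = 13 - 4x + x^2 has its minimum $9 at x = 2; price $48 clears that bar, so the firm operates.
With MC = 13 - 8x + 3x^2, P = MC on the upward-sloping part at x* = 5.
TR = 48·5 = 240. TC = 415 + 90 = 505. Profit = 240 − 505 = -$265.
That loss of $265 beats the $415 the firm would lose by shutting down; producing recovers $150 of fixed cost.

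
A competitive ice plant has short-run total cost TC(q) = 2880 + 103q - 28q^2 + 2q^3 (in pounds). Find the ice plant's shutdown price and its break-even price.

Shutdown price = £5; break-even price = £295

Shutdown price = min AVC. AVC = 103 - 28q + 2q^2, with vertex at q = 7 and minimum £5.
ATC = 2880/q + 103 - 28q + 2q^2. Setting dATC/dq = −2880/q^2 − 28 + 4q = 0 gives q = 12 (since 4·12^3 − 28·12^2 = 2880).
min ATC = 2880/12 + 103 − 28·12 + 2·12^2 = £295. That is the break-even price.
For £5 ≤ P < £295 the firm produces at a loss; below £5 it shuts down.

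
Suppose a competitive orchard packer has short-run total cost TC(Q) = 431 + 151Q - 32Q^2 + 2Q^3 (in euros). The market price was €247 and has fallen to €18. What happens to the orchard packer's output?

Output falls from 12 to 0 (the firm shuts down)

AVC = 151 - 32Q + 2Q^2, minimized at Q = 8 where min AVC = €23. MC = 151 - 64Q + 6Q^2.
With P = €247 above the shutdown price, P = MC gives Q = 12.
At P = €18 < min AVC = €23, price no longer covers variable cost at any output, so the firm shuts down: Q = 0.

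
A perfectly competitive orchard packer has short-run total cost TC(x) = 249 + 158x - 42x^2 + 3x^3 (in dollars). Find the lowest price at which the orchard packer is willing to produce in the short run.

$11 per unit

The firm shuts down when price falls below the minimum of average variable cost. AVC = VC/x = 158 - 42x + 3x^2.
dAVC/dx = -42 + 6x = 0 gives x = 7. min AVC = 158 - 42·7 + 3·7^2 = 11.
The firm shuts down for any P below $11.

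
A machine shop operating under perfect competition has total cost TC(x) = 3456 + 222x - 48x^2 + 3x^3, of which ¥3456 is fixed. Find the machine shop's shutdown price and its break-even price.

Shutdown price = min AVC. AVC = 222 - 48x + 3x^2, with vertex at x = 8 and minimum ¥30.
ATC = 3456/x + 222 - 48x + 3x^2. Setting dATC/dx = −3456/x^2 − 48 + 6x = 0 gives x = 12 (since 6·12^3 − 48·12^2 = 3456).
min ATC = 3456/12 + 222 − 48·12 + 3·12^2 = ¥366. That is the break-even price.
Between these two prices the firm operates at a loss; above ¥366 it earns a profit.

Shutdown price = ¥30; break-even price = ¥366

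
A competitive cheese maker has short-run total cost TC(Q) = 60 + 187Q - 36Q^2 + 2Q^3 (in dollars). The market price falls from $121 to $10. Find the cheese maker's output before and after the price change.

Output falls from 11 to 0 (the firm shuts down)

MC = 187 - 72Q + 6Q^2; the shutdown threshold is min AVC = $25 (at Q = 9).
At P = $121 ≥ min AVC, set P = MC on the rising branch: Q = 11.
At P = $10 < min AVC = $25, price no longer covers variable cost at any output, so the firm shuts down: Q = 0.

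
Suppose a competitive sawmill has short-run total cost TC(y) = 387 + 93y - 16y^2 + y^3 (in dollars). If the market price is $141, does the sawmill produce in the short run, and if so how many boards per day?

Variable cost is VC = 93y - 16y^2 + y^3, so AVC = VC/y = 93 - 16y + y^2 and MC = dTC/dy = 93 - 32y + 3y^2.
AVC is minimized where dAVC/dy = -16 + 2y = 0, at y = 8; min AVC = 93 - 16·8 + 8^2 = $29.
Because $141 ≥ $29, revenue can cover variable cost; the firm operates.
Set P = MC: 141 = 93 - 32y + 3y^2 → -48 - 32y + 3y^2 = 0. The roots are y = -4/3 and y = 12; the profit-maximizing output is on the rising part of MC, so y* = 12.
Check: AVC at y = 12 is $45 ≤ P, so revenue covers variable cost.
Profit = P·y − TC = 141·12 − 927 = $765.

Produce at y = 12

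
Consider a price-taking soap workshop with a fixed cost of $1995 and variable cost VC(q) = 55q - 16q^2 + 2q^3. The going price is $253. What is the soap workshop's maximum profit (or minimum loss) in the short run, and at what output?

AVC = 55 - 16q + 2q^2; min AVC = $23 at q = 4. Since P = $253 ≥ min AVC, the firm produces.
With MC = 55 - 32q + 6q^2, P = MC on the upward-sloping part at q* = 9.
TR = 253·9 = 2277. TC = 1995 + 657 = 2652. Profit = 2277 − 2652 = -$375.
Shutting down would mean losing the fixed cost of $1995, so operating at a loss of $375 is better by $1620.

Profit = -$375 at q = 9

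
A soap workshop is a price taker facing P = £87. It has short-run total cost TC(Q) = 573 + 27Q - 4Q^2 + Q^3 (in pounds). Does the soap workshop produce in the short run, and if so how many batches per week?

Variable cost is VC = 27Q - 4Q^2 + Q^3, so AVC = VC/Q = 27 - 4Q + Q^2 and MC = dTC/dQ = 27 - 8Q + 3Q^2.
The AVC parabola has its vertex at Q = 4/2 = 2, where AVC = 27 - 4·2 + 2^2 = £23.
Since P = £87 ≥ min AVC = £23, price covers variable cost and the firm should produce.
P = MC gives -60 - 8Q + 3Q^2 = 0, with roots -10/3 and 6. Take the larger (rising MC): Q* = 6.
Check: AVC at Q = 6 is £39 ≤ P, so revenue covers variable cost.
Profit = P·Q − TC = 87·6 − 807 = -£285, a loss, but smaller than the £573 fixed cost the firm would lose by shutting down.

Produce at Q = 6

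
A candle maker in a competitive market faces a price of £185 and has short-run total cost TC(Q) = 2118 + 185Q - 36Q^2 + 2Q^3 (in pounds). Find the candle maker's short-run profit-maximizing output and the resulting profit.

Profit = -£390 at Q = 12

AVC = 185 - 36Q + 2Q^2 has its minimum £23 at Q = 9; price £185 clears that bar, so the firm operates.
MC = 185 - 72Q + 6Q^2. Setting P = MC and taking the root on the rising branch gives Q* = 12.
TR = 185·12 = 2220. TC = 2118 + 492 = 2610. Profit = 2220 − 2610 = -£390.
By producing, the firm covers all variable cost plus £1728 of fixed cost; shutting down would lose the full £2118.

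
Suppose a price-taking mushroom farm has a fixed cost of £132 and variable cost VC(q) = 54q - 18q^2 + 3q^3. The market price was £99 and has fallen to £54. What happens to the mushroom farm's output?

Output falls from 5 to 4

MC = 54 - 36q + 9q^2; the shutdown threshold is min AVC = £27 (at q = 3).
At P = £99 ≥ min AVC, set P = MC on the rising branch: q = 5.
At P = £54 ≥ min AVC, set P = MC: q = 4. The firm stays open but cuts output.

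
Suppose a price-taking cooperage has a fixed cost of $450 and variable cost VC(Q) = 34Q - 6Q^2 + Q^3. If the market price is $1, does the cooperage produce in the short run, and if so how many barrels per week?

Variable cost is VC = 34Q - 6Q^2 + Q^3, so AVC = VC/Q = 34 - 6Q + Q^2 and MC = dTC/dQ = 34 - 12Q + 3Q^2.
AVC is minimized where dAVC/dQ = -6 + 2Q = 0, at Q = 3; min AVC = 34 - 6·3 + 3^2 = $25.
P = $1 lies below min AVC = $25; no output level covers variable cost.
The firm minimizes its loss by shutting down and losing only its fixed cost of $450.

Shut down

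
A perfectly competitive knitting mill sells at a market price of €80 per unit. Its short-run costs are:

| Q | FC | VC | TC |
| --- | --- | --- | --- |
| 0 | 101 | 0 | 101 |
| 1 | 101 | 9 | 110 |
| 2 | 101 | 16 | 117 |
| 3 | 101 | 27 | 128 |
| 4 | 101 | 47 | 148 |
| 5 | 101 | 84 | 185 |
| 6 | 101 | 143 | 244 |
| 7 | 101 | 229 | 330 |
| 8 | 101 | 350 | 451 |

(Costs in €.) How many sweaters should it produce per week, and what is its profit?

Q = 6; profit = €236

Compute π = P·Q − TC at each output: Q=0: -101; Q=1: -30; Q=2: 43; Q=3: 112; Q=4: 172; Q=5: 215; Q=6: 236; Q=7: 230; Q=8: 189.
Profit is maximized at Q = 6. AVC there is 143/6 = €23.83 ≤ P, so producing beats shutting down (which would give -€101).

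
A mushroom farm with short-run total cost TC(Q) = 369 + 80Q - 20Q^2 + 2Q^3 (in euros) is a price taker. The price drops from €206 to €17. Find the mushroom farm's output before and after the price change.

Output falls from 9 to 0 (the firm shuts down)

AVC = 80 - 20Q + 2Q^2, minimized at Q = 5 where min AVC = €30. MC = 80 - 40Q + 6Q^2.
At P = €206 ≥ min AVC, set P = MC on the rising branch: Q = 9.
At P = €17 < min AVC = €30, price no longer covers variable cost at any output, so the firm shuts down: Q = 0.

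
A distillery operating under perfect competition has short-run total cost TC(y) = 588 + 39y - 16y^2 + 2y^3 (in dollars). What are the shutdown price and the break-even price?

Shutdown price = $7; break-even price = $109

AVC = 39 - 16y + 2y^2; minimized at y = 4, giving min AVC = $7. That is the shutdown price.
ATC = 588/y + 39 - 16y + 2y^2. Setting dATC/dy = −588/y^2 − 16 + 4y = 0 gives y = 7 (since 4·7^3 − 16·7^2 = 588).
min ATC = 588/7 + 39 − 16·7 + 2·7^2 = $109. That is the break-even price.
For $7 ≤ P < $109 the firm produces at a loss; below $7 it shuts down.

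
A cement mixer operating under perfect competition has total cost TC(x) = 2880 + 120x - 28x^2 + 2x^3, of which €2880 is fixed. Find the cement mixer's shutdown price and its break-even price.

Shutdown price = min AVC. AVC = 120 - 28x + 2x^2, with vertex at x = 7 and minimum €22.
ATC = 2880/x + 120 - 28x + 2x^2. Setting dATC/dx = −2880/x^2 − 28 + 4x = 0 gives x = 12 (since 4·12^3 − 28·12^2 = 2880).
min ATC = 2880/12 + 120 − 28·12 + 2·12^2 = €312. That is the break-even price.
Between these two prices the firm operates at a loss; above €312 it earns a profit.

Shutdown price = €22; break-even price = €312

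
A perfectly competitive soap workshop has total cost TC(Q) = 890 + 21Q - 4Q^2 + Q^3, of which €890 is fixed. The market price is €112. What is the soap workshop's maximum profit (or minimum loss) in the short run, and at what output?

Profit = -€400 at Q = 7

AVC = 21 - 4Q + Q^2; min AVC = €17 at Q = 2. Since P = €112 ≥ min AVC, the firm produces.
MC = 21 - 8Q + 3Q^2. Setting P = MC and taking the root on the rising branch gives Q* = 7.
TR = 112·7 = 784. TC = 890 + 294 = 1184. Profit = 784 − 1184 = -€400.
That loss of €400 beats the €890 the firm would lose by shutting down; producing recovers €490 of fixed cost.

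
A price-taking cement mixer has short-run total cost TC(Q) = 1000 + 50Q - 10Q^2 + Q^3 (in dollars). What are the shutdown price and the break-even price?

Shutdown price = $25; break-even price = $150

Shutdown price = min AVC. AVC = 50 - 10Q + Q^2, with vertex at Q = 5 and minimum $25.
ATC = 1000/Q + 50 - 10Q + Q^2. Setting dATC/dQ = −1000/Q^2 − 10 + 2Q = 0 gives Q = 10 (since 2·10^3 − 10·10^2 = 1000).
min ATC = 1000/10 + 50 − 10·10 + 10^2 = $150. That is the break-even price.
For $25 ≤ P < $150 the firm produces at a loss; below $25 it shuts down.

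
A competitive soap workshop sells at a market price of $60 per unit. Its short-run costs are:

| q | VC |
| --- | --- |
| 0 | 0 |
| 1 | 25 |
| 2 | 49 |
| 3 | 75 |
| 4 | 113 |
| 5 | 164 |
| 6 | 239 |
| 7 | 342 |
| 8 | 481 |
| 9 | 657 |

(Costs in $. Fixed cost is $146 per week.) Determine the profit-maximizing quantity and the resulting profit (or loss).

Compute π = P·q − TC at each output: q=0: -146; q=1: -111; q=2: -75; q=3: -41; q=4: -19; q=5: -10; q=6: -25; q=7: -68; q=8: -147; q=9: -263.
Profit is maximized at q = 5. AVC there is 164/5 = $32.80 ≤ P, so producing beats shutting down (which would give -$146).

q = 5; profit = -$10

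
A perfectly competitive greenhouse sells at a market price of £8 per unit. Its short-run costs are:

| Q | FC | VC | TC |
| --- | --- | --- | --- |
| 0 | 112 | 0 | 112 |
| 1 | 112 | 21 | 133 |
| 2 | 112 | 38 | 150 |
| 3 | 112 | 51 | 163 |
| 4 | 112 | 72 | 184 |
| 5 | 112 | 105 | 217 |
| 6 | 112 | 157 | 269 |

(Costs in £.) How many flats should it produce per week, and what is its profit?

Q = 0 (shut down); profit = -£112

Profit at each row (π = 8Q − TC): Q=0: -112; Q=1: -125; Q=2: -134; Q=3: -139; Q=4: -152; Q=5: -177; Q=6: -221.
Profit is highest at Q = 0. Equivalently, the lowest AVC in the table is 51/3 ≈ £17 at Q = 3, and P = £8 falls below it — price never covers variable cost, so the firm shuts down and loses only its fixed cost.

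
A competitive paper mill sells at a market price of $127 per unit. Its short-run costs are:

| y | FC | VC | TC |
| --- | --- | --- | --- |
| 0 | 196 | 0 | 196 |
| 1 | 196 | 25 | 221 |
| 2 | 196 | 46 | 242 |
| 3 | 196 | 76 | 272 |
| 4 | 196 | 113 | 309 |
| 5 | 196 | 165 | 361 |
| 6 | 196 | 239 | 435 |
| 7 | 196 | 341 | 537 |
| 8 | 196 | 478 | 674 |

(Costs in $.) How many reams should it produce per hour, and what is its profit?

Compute π = P·y − TC at each output: y=0: -196; y=1: -94; y=2: 12; y=3: 109; y=4: 199; y=5: 274; y=6: 327; y=7: 352; y=8: 342.
Profit is maximized at y = 7. AVC there is 341/7 = $48.71 ≤ P, so producing beats shutting down (which would give -$196).

y = 7; profit = $352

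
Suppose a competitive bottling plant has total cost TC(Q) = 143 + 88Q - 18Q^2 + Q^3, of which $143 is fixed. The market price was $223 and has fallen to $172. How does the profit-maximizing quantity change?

Output falls from 15 to 14

AVC = 88 - 18Q + Q^2, minimized at Q = 9 where min AVC = $7. MC = 88 - 36Q + 3Q^2.
At P = $223 ≥ min AVC, set P = MC on the rising branch: Q = 15.
At P = $172 ≥ min AVC, set P = MC: Q = 14. The firm stays open but cuts output.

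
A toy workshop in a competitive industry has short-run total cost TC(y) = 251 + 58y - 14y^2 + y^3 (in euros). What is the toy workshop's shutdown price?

The firm shuts down when price falls below the minimum of average variable cost. AVC = VC/y = 58 - 14y + y^2.
At the minimum of AVC, MC = AVC. MC = 58 - 28y + 3y^2; setting MC = AVC gives 2y^2 - 14y = 0, so y = 7. min AVC = 9.
The firm shuts down for any P below €9.

€9 per unit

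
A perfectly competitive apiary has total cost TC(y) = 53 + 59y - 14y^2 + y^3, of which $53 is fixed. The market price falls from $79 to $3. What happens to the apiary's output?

MC = 59 - 28y + 3y^2; the shutdown threshold is min AVC = $10 (at y = 7).
At P = $79 ≥ min AVC, set P = MC on the rising branch: y = 10.
At P = $3 < min AVC = $10, price no longer covers variable cost at any output, so the firm shuts down: y = 0.

Output falls from 10 to 0 (the firm shuts down)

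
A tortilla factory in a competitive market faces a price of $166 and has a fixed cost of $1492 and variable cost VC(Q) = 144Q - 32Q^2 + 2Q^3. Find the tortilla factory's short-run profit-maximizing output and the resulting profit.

AVC = 144 - 32Q + 2Q^2 has its minimum $16 at Q = 8; price $166 clears that bar, so the firm operates.
With MC = 144 - 64Q + 6Q^2, P = MC on the upward-sloping part at Q* = 11.
TR = 166·11 = 1826. TC = 1492 + 374 = 1866. Profit = 1826 − 1866 = -$40.
That loss of $40 beats the $1492 the firm would lose by shutting down; producing recovers $1452 of fixed cost.

Profit = -$40 at Q = 11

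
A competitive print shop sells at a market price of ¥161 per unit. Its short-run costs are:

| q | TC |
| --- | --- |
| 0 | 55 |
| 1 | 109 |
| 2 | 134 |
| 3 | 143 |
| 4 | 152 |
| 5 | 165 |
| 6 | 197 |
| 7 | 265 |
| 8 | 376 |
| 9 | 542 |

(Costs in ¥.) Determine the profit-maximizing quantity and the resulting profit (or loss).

q = 8; profit = ¥912

Profit at each row (π = 161q − TC): q=0: -55; q=1: 52; q=2: 188; q=3: 340; q=4: 492; q=5: 640; q=6: 769; q=7: 862; q=8: 912; q=9: 907.
Profit is maximized at q = 8. AVC there is 321/8 = ¥40.12 ≤ P, so producing beats shutting down (which would give -¥55).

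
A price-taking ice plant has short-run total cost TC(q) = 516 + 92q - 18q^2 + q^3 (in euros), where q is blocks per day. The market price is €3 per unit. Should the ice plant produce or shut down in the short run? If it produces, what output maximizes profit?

Shut down

Strip out fixed cost: VC = 92q - 18q^2 + q^3. Then AVC = 92 - 18q + q^2 and MC = 92 - 36q + 3q^2.
The AVC parabola has its vertex at q = 18/2 = 9, where AVC = 92 - 18·9 + 9^2 = €11.
With P < min AVC (€3 < €11), every unit sold adds to the loss.
The firm minimizes its loss by shutting down and losing only its fixed cost of €516.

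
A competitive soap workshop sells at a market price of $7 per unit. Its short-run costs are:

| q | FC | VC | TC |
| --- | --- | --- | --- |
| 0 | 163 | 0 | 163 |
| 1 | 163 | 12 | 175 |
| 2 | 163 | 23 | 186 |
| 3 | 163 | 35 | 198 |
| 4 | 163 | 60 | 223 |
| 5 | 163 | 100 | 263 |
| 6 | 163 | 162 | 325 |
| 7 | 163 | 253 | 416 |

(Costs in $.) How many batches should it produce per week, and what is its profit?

q = 0 (shut down); profit = -$163

Compute π = P·q − TC at each output: q=0: -163; q=1: -168; q=2: -172; q=3: -177; q=4: -195; q=5: -228; q=6: -283; q=7: -367.
Profit is highest at q = 0. Equivalently, the lowest AVC in the table is 23/2 ≈ $11.50 at q = 2, and P = $7 falls below it — price never covers variable cost, so the firm shuts down and loses only its fixed cost.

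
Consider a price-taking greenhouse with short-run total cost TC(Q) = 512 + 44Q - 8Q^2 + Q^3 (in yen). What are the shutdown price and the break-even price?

Shutdown price = ¥28; break-even price = ¥108

Shutdown price = min AVC. AVC = 44 - 8Q + Q^2, with vertex at Q = 4 and minimum ¥28.
ATC = 512/Q + 44 - 8Q + Q^2. Setting dATC/dQ = −512/Q^2 − 8 + 2Q = 0 gives Q = 8 (since 2·8^3 − 8·8^2 = 512).
min ATC = 512/8 + 44 − 8·8 + 8^2 = ¥108. That is the break-even price.
Between these two prices the firm operates at a loss; above ¥108 it earns a profit.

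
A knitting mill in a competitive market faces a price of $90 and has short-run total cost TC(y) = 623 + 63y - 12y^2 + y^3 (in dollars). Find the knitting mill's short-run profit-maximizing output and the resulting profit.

AVC = 63 - 12y + y^2; min AVC = $27 at y = 6. Since P = $90 ≥ min AVC, the firm produces.
MC = 63 - 24y + 3y^2. Setting P = MC and taking the root on the rising branch gives y* = 9.
TR = 90·9 = 810. TC = 623 + 324 = 947. Profit = 810 − 947 = -$137.
That loss of $137 beats the $623 the firm would lose by shutting down; producing recovers $486 of fixed cost.

Profit = -$137 at y = 9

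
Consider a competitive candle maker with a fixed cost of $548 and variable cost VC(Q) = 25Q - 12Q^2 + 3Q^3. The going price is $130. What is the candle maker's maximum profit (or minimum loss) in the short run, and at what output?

AVC = 25 - 12Q + 3Q^2; min AVC = $13 at Q = 2. Since P = $130 ≥ min AVC, the firm produces.
With MC = 25 - 24Q + 9Q^2, P = MC on the upward-sloping part at Q* = 5.
TR = 130·5 = 650. TC = 548 + 200 = 748. Profit = 650 − 748 = -$98.
Shutting down would mean losing the fixed cost of $548, so operating at a loss of $98 is better by $450.

Profit = -$98 at Q = 5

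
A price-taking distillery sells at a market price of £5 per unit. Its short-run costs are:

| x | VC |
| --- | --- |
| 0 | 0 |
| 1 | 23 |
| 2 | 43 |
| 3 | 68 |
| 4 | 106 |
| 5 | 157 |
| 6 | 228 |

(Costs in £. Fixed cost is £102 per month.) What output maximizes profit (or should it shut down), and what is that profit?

Profit at each row (π = 5x − TC): x=0: -102; x=1: -120; x=2: -135; x=3: -155; x=4: -188; x=5: -234; x=6: -300.
Profit is highest at x = 0. Equivalently, the lowest AVC in the table is 43/2 ≈ £21.50 at x = 2, and P = £5 falls below it — price never covers variable cost, so the firm shuts down and loses only its fixed cost.

x = 0 (shut down); profit = -£102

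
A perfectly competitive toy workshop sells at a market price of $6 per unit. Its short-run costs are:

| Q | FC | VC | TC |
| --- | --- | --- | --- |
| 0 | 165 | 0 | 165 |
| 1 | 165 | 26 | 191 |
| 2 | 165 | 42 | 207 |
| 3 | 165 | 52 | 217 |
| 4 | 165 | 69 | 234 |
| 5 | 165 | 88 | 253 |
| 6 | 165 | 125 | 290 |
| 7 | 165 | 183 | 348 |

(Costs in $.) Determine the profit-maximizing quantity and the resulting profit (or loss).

Compute π = P·Q − TC at each output: Q=0: -165; Q=1: -185; Q=2: -195; Q=3: -199; Q=4: -210; Q=5: -223; Q=6: -254; Q=7: -306.
Profit is highest at Q = 0. Equivalently, the lowest AVC in the table is 69/4 ≈ $17.25 at Q = 4, and P = $6 falls below it — price never covers variable cost, so the firm shuts down and loses only its fixed cost.

Q = 0 (shut down); profit = -$165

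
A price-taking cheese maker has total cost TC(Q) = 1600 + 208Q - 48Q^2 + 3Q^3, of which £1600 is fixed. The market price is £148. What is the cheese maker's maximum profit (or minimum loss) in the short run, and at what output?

Profit = -£400 at Q = 10

AVC = 208 - 48Q + 3Q^2; min AVC = £16 at Q = 8. Since P = £148 ≥ min AVC, the firm produces.
MC = 208 - 96Q + 9Q^2. Setting P = MC and taking the root on the rising branch gives Q* = 10.
TR = 148·10 = 1480. TC = 1600 + 280 = 1880. Profit = 1480 − 1880 = -£400.
That loss of £400 beats the £1600 the firm would lose by shutting down; producing recovers £1200 of fixed cost.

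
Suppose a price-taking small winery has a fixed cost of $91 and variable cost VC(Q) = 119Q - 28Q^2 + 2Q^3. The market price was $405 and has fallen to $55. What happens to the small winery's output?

Output falls from 13 to 8

MC = 119 - 56Q + 6Q^2; the shutdown threshold is min AVC = $21 (at Q = 7).
At P = $405 ≥ min AVC, set P = MC on the rising branch: Q = 13.
At P = $55 ≥ min AVC, set P = MC: Q = 8. The firm stays open but cuts output.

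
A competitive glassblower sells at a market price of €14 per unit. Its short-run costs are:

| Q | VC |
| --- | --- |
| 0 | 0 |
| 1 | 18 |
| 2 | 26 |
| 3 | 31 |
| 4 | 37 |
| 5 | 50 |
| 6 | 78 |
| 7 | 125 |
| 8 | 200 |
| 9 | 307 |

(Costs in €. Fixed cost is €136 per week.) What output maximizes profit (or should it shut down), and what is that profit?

Tabulate TR − TC: Q=0: -136; Q=1: -140; Q=2: -134; Q=3: -125; Q=4: -117; Q=5: -116; Q=6: -130; Q=7: -163; Q=8: -224; Q=9: -317.
Profit is maximized at Q = 5. AVC there is 50/5 = €10 ≤ P, so producing beats shutting down (which would give -€136).

Q = 5; profit = -€116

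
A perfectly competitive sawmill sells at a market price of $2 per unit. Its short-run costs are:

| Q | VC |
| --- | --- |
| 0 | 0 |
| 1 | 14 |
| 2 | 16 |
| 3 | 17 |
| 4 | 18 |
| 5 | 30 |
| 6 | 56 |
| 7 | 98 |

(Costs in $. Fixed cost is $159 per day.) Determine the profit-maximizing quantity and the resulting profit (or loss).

Compute π = P·Q − TC at each output: Q=0: -159; Q=1: -171; Q=2: -171; Q=3: -170; Q=4: -169; Q=5: -179; Q=6: -203; Q=7: -243.
Profit is highest at Q = 0. Equivalently, the lowest AVC in the table is 18/4 ≈ $4.50 at Q = 4, and P = $2 falls below it — price never covers variable cost, so the firm shuts down and loses only its fixed cost.

Q = 0 (shut down); profit = -$159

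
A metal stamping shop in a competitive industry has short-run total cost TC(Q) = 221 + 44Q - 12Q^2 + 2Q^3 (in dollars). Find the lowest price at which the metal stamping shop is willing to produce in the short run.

Short-run supply begins at min AVC. From VC = 44Q - 12Q^2 + 2Q^3, AVC = 44 - 12Q + 2Q^2.
At the minimum of AVC, MC = AVC. MC = 44 - 24Q + 6Q^2; setting MC = AVC gives 4Q^2 - 12Q = 0, so Q = 3. min AVC = 26.
For P < $26 the firm produces nothing.

$26 per unit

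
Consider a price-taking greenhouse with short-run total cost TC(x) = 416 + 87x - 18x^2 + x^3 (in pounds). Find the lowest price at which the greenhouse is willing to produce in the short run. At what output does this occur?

The shutdown price is the minimum of AVC. VC = 87x - 18x^2 + x^3, so AVC = 87 - 18x + x^2.
dAVC/dx = -18 + 2x = 0 gives x = 9. min AVC = 87 - 18·9 + 9^2 = 6.
So the shutdown price is £6.

£6 per unit, at x = 9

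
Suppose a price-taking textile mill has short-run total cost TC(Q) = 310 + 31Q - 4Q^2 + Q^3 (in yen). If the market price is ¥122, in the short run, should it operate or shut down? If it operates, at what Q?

Produce at Q = 7

Variable cost is VC = 31Q - 4Q^2 + Q^3, so AVC = VC/Q = 31 - 4Q + Q^2 and MC = dTC/dQ = 31 - 8Q + 3Q^2.
The AVC parabola has its vertex at Q = 4/2 = 2, where AVC = 31 - 4·2 + 2^2 = ¥27.
Since P = ¥122 ≥ min AVC = ¥27, price covers variable cost and the firm should produce.
Solving P = MC: -91 - 8Q + 3Q^2 = 0 ⇒ Q = -13/3 or 7. On the upward-sloping branch, Q* = 7.
Check: AVC at Q = 7 is ¥52 ≤ P, so revenue covers variable cost.
Profit = P·Q − TC = 122·7 − 674 = ¥180.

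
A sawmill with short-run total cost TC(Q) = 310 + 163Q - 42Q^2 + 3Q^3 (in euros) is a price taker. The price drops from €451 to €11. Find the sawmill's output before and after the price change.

Output falls from 12 to 0 (the firm shuts down)

AVC = 163 - 42Q + 3Q^2, minimized at Q = 7 where min AVC = €16. MC = 163 - 84Q + 9Q^2.
At P = €451 ≥ min AVC, set P = MC on the rising branch: Q = 12.
At P = €11 < min AVC = €16, price no longer covers variable cost at any output, so the firm shuts down: Q = 0.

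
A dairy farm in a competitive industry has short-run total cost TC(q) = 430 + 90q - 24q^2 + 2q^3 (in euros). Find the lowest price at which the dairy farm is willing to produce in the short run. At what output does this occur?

Short-run supply begins at min AVC. From VC = 90q - 24q^2 + 2q^3, AVC = 90 - 24q + 2q^2.
At the minimum of AVC, MC = AVC. MC = 90 - 48q + 6q^2; setting MC = AVC gives 4q^2 - 24q = 0, so q = 6. min AVC = 18.
So the shutdown price is €18.

€18 per unit, at q = 6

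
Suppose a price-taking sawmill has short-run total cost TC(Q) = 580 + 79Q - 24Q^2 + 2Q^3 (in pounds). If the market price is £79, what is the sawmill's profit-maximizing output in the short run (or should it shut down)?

Produce at Q = 8

Strip out fixed cost: VC = 79Q - 24Q^2 + 2Q^3. Then AVC = 79 - 24Q + 2Q^2 and MC = 79 - 48Q + 6Q^2.
The AVC parabola has its vertex at Q = 24/4 = 6, where AVC = 79 - 24·6 + 2·6^2 = £7.
Since P = £79 ≥ min AVC = £7, price covers variable cost and the firm should produce.
Set P = MC: 79 = 79 - 48Q + 6Q^2 → -48Q + 6Q^2 = 0. The roots are Q = 0 and Q = 8; the profit-maximizing output is on the rising part of MC, so Q* = 8.
Check: AVC at Q = 8 is £15 ≤ P, so revenue covers variable cost.
Profit = P·Q − TC = 79·8 − 700 = -£68, a loss, but smaller than the £580 fixed cost the firm would lose by shutting down.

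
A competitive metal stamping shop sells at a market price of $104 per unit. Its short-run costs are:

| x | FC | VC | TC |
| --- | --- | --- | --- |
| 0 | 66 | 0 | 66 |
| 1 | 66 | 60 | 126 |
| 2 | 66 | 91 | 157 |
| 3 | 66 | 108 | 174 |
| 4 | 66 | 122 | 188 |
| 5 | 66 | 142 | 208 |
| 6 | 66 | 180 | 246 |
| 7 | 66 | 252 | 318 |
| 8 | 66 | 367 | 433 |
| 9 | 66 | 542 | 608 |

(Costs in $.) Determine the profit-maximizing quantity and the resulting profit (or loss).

Compute π = P·x − TC at each output: x=0: -66; x=1: -22; x=2: 51; x=3: 138; x=4: 228; x=5: 312; x=6: 378; x=7: 410; x=8: 399; x=9: 328.
Profit is maximized at x = 7. AVC there is 252/7 = $36 ≤ P, so producing beats shutting down (which would give -$66).

x = 7; profit = $410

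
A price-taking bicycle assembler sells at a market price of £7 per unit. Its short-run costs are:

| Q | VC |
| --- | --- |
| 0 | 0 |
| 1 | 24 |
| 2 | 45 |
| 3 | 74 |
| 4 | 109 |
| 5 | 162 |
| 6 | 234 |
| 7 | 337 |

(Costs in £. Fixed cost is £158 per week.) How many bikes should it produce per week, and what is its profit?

Profit at each row (π = 7Q − TC): Q=0: -158; Q=1: -175; Q=2: -189; Q=3: -211; Q=4: -239; Q=5: -285; Q=6: -350; Q=7: -446.
Profit is highest at Q = 0. Equivalently, the lowest AVC in the table is 45/2 ≈ £22.50 at Q = 2, and P = £7 falls below it — price never covers variable cost, so the firm shuts down and loses only its fixed cost.

Q = 0 (shut down); profit = -£158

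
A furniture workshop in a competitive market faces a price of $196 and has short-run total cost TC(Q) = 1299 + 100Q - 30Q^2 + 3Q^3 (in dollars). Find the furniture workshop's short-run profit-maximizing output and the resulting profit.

Profit = -$147 at Q = 8

AVC = 100 - 30Q + 3Q^2; min AVC = $25 at Q = 5. Since P = $196 ≥ min AVC, the firm produces.
With MC = 100 - 60Q + 9Q^2, P = MC on the upward-sloping part at Q* = 8.
TR = 196·8 = 1568. TC = 1299 + 416 = 1715. Profit = 1568 − 1715 = -$147.
That loss of $147 beats the $1299 the firm would lose by shutting down; producing recovers $1152 of fixed cost.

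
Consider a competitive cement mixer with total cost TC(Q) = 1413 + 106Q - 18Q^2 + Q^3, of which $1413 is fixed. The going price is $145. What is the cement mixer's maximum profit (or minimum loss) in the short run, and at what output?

AVC = 106 - 18Q + Q^2 has its minimum $25 at Q = 9; price $145 clears that bar, so the firm operates.
MC = 106 - 36Q + 3Q^2. Setting P = MC and taking the root on the rising branch gives Q* = 13.
TR = 145·13 = 1885. TC = 1413 + 533 = 1946. Profit = 1885 − 1946 = -$61.
By producing, the firm covers all variable cost plus $1352 of fixed cost; shutting down would lose the full $1413.

Profit = -$61 at Q = 13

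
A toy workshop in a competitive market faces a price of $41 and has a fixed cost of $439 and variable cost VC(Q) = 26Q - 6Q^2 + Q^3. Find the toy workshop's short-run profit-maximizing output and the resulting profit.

AVC = 26 - 6Q + Q^2 has its minimum $17 at Q = 3; price $41 clears that bar, so the firm operates.
MC = 26 - 12Q + 3Q^2. Setting P = MC and taking the root on the rising branch gives Q* = 5.
TR = 41·5 = 205. TC = 439 + 105 = 544. Profit = 205 − 544 = -$339.
Shutting down would mean losing the fixed cost of $439, so operating at a loss of $339 is better by $100.

Profit = -$339 at Q = 5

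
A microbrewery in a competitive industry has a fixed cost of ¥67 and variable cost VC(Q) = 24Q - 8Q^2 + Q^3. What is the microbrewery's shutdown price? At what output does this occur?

The firm shuts down when price falls below the minimum of average variable cost. AVC = VC/Q = 24 - 8Q + Q^2.
At the minimum of AVC, MC = AVC. MC = 24 - 16Q + 3Q^2; setting MC = AVC gives 2Q^2 - 8Q = 0, so Q = 4. min AVC = 8.
The firm shuts down for any P below ¥8.

¥8 per unit, at Q = 4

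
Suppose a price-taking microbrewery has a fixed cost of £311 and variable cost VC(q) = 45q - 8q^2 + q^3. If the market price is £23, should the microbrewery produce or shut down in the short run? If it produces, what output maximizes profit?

Strip out fixed cost: VC = 45q - 8q^2 + q^3. Then AVC = 45 - 8q + q^2 and MC = 45 - 16q + 3q^2.
AVC hits its minimum where MC = AVC, at q = 4, giving min AVC = 45 - 8·4 + 4^2 = £29.
Since P = £23 < min AVC = £29, price fails to cover variable cost at any output.
Shutting down limits the loss to fixed cost, £311.

Shut down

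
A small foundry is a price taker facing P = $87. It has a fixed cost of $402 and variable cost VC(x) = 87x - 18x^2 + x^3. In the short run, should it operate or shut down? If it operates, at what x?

Variable cost is VC = 87x - 18x^2 + x^3, so AVC = VC/x = 87 - 18x + x^2 and MC = dTC/dx = 87 - 36x + 3x^2.
AVC is minimized where dAVC/dx = -18 + 2x = 0, at x = 9; min AVC = 87 - 18·9 + 9^2 = $6.
P = $87 exceeds min AVC = $6, so the firm stays open.
P = MC gives -36x + 3x^2 = 0, with roots 0 and 12. Take the larger (rising MC): x* = 12.
Check: AVC at x = 12 is $15 ≤ P, so revenue covers variable cost.
Profit = P·x − TC = 87·12 − 582 = $462.

Produce at x = 12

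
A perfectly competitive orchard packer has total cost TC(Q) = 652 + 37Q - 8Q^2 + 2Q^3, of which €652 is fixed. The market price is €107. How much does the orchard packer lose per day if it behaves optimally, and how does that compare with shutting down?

AVC = 37 - 8Q + 2Q^2 has its minimum €29 at Q = 2; price €107 clears that bar, so the firm operates.
With MC = 37 - 16Q + 6Q^2, P = MC on the upward-sloping part at Q* = 5.
TR = 107·5 = 535. TC = 652 + 235 = 887. Profit = 535 − 887 = -€352.
By producing, the firm covers all variable cost plus €300 of fixed cost; shutting down would lose the full €652.

Profit = -€352 at Q = 5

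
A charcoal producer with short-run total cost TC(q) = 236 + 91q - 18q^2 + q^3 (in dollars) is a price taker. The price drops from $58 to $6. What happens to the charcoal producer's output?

Output falls from 11 to 0 (the firm shuts down)

AVC = 91 - 18q + q^2, minimized at q = 9 where min AVC = $10. MC = 91 - 36q + 3q^2.
At P = $58 ≥ min AVC, set P = MC on the rising branch: q = 11.
At P = $6 < min AVC = $10, price no longer covers variable cost at any output, so the firm shuts down: q = 0.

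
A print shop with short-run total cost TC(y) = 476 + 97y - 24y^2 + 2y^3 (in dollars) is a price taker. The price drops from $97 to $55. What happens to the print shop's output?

Output falls from 8 to 7

AVC = 97 - 24y + 2y^2, minimized at y = 6 where min AVC = $25. MC = 97 - 48y + 6y^2.
At P = $97 ≥ min AVC, set P = MC on the rising branch: y = 8.
At P = $55 ≥ min AVC, set P = MC: y = 7. The firm stays open but cuts output.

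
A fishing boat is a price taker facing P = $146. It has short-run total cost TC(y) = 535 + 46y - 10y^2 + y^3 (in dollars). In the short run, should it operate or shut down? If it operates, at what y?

From TC, MC = TC'(y) = 46 - 20y + 3y^2 and AVC = VC/y = 46 - 10y + y^2.
The AVC parabola has its vertex at y = 10/2 = 5, where AVC = 46 - 10·5 + 5^2 = $21.
P = $146 exceeds min AVC = $21, so the firm stays open.
Solving P = MC: -100 - 20y + 3y^2 = 0 ⇒ y = -10/3 or 10. On the upward-sloping branch, y* = 10.
Check: AVC at y = 10 is $46 ≤ P, so revenue covers variable cost.
Profit = P·y − TC = 146·10 − 995 = $465.

Produce at y = 10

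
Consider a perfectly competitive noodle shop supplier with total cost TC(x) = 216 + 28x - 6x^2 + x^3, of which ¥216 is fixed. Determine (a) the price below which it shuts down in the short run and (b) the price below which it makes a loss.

Shutdown price = ¥19; break-even price = ¥64

AVC = 28 - 6x + x^2; minimized at x = 3, giving min AVC = ¥19. That is the shutdown price.
ATC = 216/x + 28 - 6x + x^2. Setting dATC/dx = −216/x^2 − 6 + 2x = 0 gives x = 6 (since 2·6^3 − 6·6^2 = 216).
min ATC = 216/6 + 28 − 6·6 + 6^2 = ¥64. That is the break-even price.
For ¥19 ≤ P < ¥64 the firm produces at a loss; below ¥19 it shuts down.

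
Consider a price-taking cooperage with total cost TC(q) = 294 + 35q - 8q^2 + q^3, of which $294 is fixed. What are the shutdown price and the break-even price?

Shutdown price = $19; break-even price = $70

AVC = 35 - 8q + q^2; minimized at q = 4, giving min AVC = $19. That is the shutdown price.
ATC = 294/q + 35 - 8q + q^2. Setting dATC/dq = −294/q^2 − 8 + 2q = 0 gives q = 7 (since 2·7^3 − 8·7^2 = 294).
min ATC = 294/7 + 35 − 8·7 + 7^2 = $70. That is the break-even price.
Between these two prices the firm operates at a loss; above $70 it earns a profit.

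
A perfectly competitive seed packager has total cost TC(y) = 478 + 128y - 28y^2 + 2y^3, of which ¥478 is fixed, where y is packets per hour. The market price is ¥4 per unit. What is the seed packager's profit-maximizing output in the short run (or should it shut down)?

Variable cost is VC = 128y - 28y^2 + 2y^3, so AVC = VC/y = 128 - 28y + 2y^2 and MC = dTC/dy = 128 - 56y + 6y^2.
AVC is minimized where dAVC/dy = -28 + 4y = 0, at y = 7; min AVC = 128 - 28·7 + 2·7^2 = ¥30.
Since P = ¥4 < min AVC = ¥30, price fails to cover variable cost at any output.
The firm minimizes its loss by shutting down and losing only its fixed cost of ¥478.

Shut down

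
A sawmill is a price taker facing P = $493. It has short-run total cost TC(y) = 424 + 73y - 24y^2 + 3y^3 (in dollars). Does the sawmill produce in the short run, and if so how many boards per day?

Produce at y = 10

From TC, MC = TC'(y) = 73 - 48y + 9y^2 and AVC = VC/y = 73 - 24y + 3y^2.
The AVC parabola has its vertex at y = 24/6 = 4, where AVC = 73 - 24·4 + 3·4^2 = $25.
Since P = $493 ≥ min AVC = $25, price covers variable cost and the firm should produce.
Solving P = MC: -420 - 48y + 9y^2 = 0 ⇒ y = -14/3 or 10. On the upward-sloping branch, y* = 10.
Check: AVC at y = 10 is $133 ≤ P, so revenue covers variable cost.
Profit = P·y − TC = 493·10 − 1754 = $3176.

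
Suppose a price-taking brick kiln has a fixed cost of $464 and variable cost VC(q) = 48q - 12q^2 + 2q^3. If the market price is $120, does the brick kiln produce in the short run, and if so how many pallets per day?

Strip out fixed cost: VC = 48q - 12q^2 + 2q^3. Then AVC = 48 - 12q + 2q^2 and MC = 48 - 24q + 6q^2.
AVC is minimized where dAVC/dq = -12 + 4q = 0, at q = 3; min AVC = 48 - 12·3 + 2·3^2 = $30.
P = $120 exceeds min AVC = $30, so the firm stays open.
Set P = MC: 120 = 48 - 24q + 6q^2 → -72 - 24q + 6q^2 = 0. The roots are q = -2 and q = 6; the profit-maximizing output is on the rising part of MC, so q* = 6.
Check: AVC at q = 6 is $48 ≤ P, so revenue covers variable cost.
Profit = P·q − TC = 120·6 − 752 = -$32, a loss, but smaller than the $464 fixed cost the firm would lose by shutting down.

Produce at q = 6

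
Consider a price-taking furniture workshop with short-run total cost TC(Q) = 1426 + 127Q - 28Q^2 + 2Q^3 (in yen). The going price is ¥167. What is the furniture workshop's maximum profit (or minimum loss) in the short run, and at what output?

Profit = -¥226 at Q = 10

AVC = 127 - 28Q + 2Q^2 has its minimum ¥29 at Q = 7; price ¥167 clears that bar, so the firm operates.
MC = 127 - 56Q + 6Q^2. Setting P = MC and taking the root on the rising branch gives Q* = 10.
TR = 167·10 = 1670. TC = 1426 + 470 = 1896. Profit = 1670 − 1896 = -¥226.
Shutting down would mean losing the fixed cost of ¥1426, so operating at a loss of ¥226 is better by ¥1200.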